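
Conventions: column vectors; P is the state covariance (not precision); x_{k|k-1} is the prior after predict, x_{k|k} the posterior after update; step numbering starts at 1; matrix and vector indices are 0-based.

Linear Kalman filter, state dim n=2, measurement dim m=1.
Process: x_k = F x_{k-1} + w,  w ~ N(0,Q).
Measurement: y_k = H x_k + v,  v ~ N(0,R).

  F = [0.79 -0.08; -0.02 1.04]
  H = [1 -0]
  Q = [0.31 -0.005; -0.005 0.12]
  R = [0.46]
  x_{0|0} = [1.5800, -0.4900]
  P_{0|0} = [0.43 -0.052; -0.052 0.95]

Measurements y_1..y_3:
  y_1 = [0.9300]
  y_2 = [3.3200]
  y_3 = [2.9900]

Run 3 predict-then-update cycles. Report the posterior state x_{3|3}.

x_post = [2.3882, -1.2398]

step 1: x^-=[1.2874, -0.5412]  P^-=[0.5910 -0.1336; -0.1336 1.1499]  S=[1.0510]  K=[0.5623; -0.1272]  nu=[-0.3574]  x^+=[1.0864, -0.4958]  P^+=[0.2587 -0.0585; -0.0585 1.1329]
step 2: x^-=[0.8979, -0.5373]  P^-=[0.4861 -0.1515; -0.1515 1.3478]  S=[0.9461]  K=[0.5138; -0.1601]  nu=[2.4221]  x^+=[2.1424, -0.9251]  P^+=[0.2363 -0.0737; -0.0737 1.3236]
step 3: x^-=[1.7665, -1.0050]  P^-=[0.4753 -0.1795; -0.1795 1.5547]  S=[0.9353]  K=[0.5082; -0.1919]  nu=[1.2235]  x^+=[2.3882, -1.2398]  P^+=[0.2338 -0.0883; -0.0883 1.5203]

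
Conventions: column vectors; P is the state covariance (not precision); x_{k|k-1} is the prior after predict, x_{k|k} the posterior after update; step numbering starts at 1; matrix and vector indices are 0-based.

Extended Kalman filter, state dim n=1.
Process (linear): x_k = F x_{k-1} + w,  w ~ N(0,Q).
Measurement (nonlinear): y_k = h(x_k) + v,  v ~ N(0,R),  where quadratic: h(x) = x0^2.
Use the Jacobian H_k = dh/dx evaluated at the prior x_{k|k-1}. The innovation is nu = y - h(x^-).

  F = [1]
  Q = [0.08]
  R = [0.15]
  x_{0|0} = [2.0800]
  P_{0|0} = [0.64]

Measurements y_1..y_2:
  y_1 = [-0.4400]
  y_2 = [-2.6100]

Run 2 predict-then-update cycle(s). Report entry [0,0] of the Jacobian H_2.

step 1: x^-=[2.0800]  P^-=[0.7200]  H_jac=[4.1600]  S=[12.6100]  K=[0.2375]  nu=[-4.7664]  x^+=[0.9479]  P^+=[0.0086]
step 2: x^-=[0.9479]  P^-=[0.0886]  H_jac=[1.8957]  S=[0.4683]  K=[0.3585]  nu=[-3.5084]  x^+=[-0.3100]  P^+=[0.0284]

H_jac[0,0] = 1.8957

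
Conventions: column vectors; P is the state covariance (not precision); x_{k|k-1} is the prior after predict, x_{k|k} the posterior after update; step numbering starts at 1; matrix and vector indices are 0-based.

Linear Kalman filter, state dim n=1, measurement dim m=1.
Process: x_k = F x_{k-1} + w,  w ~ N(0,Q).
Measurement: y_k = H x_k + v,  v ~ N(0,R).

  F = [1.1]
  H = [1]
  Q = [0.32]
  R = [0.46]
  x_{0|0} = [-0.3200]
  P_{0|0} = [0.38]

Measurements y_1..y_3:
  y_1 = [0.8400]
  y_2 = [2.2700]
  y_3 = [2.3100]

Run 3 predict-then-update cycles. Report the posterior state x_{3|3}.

x_post = [2.0475]

step 1: x^-=[-0.3520]  P^-=[0.7798]  S=[1.2398]  K=[0.6290]  nu=[1.1920]  x^+=[0.3977]  P^+=[0.2893]
step 2: x^-=[0.4375]  P^-=[0.6701]  S=[1.1301]  K=[0.5930]  nu=[1.8325]  x^+=[1.5241]  P^+=[0.2728]
step 3: x^-=[1.6765]  P^-=[0.6500]  S=[1.1100]  K=[0.5856]  nu=[0.6335]  x^+=[2.0475]  P^+=[0.2694]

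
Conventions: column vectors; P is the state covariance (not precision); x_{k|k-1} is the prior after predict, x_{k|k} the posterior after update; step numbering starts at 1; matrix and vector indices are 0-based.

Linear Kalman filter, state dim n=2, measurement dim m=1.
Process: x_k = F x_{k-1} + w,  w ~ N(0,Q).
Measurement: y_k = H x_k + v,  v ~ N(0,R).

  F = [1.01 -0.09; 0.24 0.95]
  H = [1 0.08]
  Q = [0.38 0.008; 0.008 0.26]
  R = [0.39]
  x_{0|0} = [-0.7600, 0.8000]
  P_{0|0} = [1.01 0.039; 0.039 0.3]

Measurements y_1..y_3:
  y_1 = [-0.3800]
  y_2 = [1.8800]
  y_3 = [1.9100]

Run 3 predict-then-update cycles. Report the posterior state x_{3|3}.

x_post = [1.4771, 0.9963]

step 1: x^-=[-0.8396, 0.5776]  P^-=[1.4056 0.2638; 0.2638 0.6067]  S=[1.8417]  K=[0.7747; 0.1696]  nu=[0.4134]  x^+=[-0.5194, 0.6477]  P^+=[0.3004 0.0218; 0.0218 0.5538]
step 2: x^-=[-0.5828, 0.4907]  P^-=[0.6869 0.0539; 0.0539 0.7870]  S=[1.0906]  K=[0.6338; 0.1072]  nu=[2.4236]  x^+=[0.9533, 0.7504]  P^+=[0.2488 -0.0202; -0.0202 0.7745]
step 3: x^-=[0.8953, 0.9417]  P^-=[0.6437 -0.0168; -0.0168 0.9641]  S=[1.0372]  K=[0.6193; 0.0582]  nu=[0.9394]  x^+=[1.4771, 0.9963]  P^+=[0.2459 -0.0542; -0.0542 0.9606]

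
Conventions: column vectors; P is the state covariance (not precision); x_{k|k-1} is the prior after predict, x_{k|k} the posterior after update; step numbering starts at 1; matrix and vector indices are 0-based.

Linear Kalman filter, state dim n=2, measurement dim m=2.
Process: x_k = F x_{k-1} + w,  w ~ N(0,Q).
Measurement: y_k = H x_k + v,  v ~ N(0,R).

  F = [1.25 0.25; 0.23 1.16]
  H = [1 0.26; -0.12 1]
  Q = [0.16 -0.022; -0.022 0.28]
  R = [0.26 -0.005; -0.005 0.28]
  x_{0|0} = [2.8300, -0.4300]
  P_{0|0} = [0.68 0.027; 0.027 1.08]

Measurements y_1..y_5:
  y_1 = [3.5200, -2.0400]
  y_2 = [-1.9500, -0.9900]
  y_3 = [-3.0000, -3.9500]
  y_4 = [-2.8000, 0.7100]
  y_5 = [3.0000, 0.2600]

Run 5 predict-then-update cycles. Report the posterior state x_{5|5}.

step 1: x^-=[3.4300, 0.1521]  P^-=[1.3069 0.5274; 0.5274 1.7836]  S=[1.9617 0.8129; 0.8129 1.9559]  K=[0.7944 -0.1407; 0.1701 0.8089]  nu=[0.0505, -1.7805]  x^+=[3.7206, -1.2796]  P^+=[0.2119 -0.0179; -0.0179 0.2235]
step 2: x^-=[4.3308, -0.6286]  P^-=[0.4939 0.0767; 0.0767 0.5824]  S=[0.8331 0.1615; 0.1615 0.8511]  K=[0.6361 -0.1002; 0.1488 0.6452]  nu=[-6.1174, 0.1583]  x^+=[0.4234, -1.4365]  P^+=[0.1688 -0.0110; -0.0110 0.1786]
step 3: x^-=[0.1701, -1.5689]  P^-=[0.4280 0.0618; 0.0618 0.5234]  S=[0.7555 0.1396; 0.1396 0.7947]  K=[0.6050 -0.0931; 0.1467 0.6235]  nu=[-2.7622, -2.3607]  x^+=[-1.2810, -3.4460]  P^+=[0.1603 -0.0099; -0.0099 0.1727]
step 4: x^-=[-2.4628, -4.2920]  P^-=[0.4151 0.0593; 0.0593 0.5155]  S=[0.7408 0.1367; 0.1367 0.7873]  K=[0.5981 -0.0918; 0.1465 0.6204]  nu=[0.7787, 4.7065]  x^+=[-2.4290, -1.2582]  P^+=[0.1585 -0.0097; -0.0097 0.1718]
step 5: x^-=[-3.3509, -2.0182]  P^-=[0.4123 0.0588; 0.0588 0.5144]  S=[0.7377 0.1362; 0.1362 0.7862]  K=[0.5966 -0.0915; 0.1465 0.6199]  nu=[6.8756, 1.8761]  x^+=[0.5793, 0.1523]  P^+=[0.1581 -0.0096; -0.0096 0.1717]

x_post = [0.5793, 0.1523]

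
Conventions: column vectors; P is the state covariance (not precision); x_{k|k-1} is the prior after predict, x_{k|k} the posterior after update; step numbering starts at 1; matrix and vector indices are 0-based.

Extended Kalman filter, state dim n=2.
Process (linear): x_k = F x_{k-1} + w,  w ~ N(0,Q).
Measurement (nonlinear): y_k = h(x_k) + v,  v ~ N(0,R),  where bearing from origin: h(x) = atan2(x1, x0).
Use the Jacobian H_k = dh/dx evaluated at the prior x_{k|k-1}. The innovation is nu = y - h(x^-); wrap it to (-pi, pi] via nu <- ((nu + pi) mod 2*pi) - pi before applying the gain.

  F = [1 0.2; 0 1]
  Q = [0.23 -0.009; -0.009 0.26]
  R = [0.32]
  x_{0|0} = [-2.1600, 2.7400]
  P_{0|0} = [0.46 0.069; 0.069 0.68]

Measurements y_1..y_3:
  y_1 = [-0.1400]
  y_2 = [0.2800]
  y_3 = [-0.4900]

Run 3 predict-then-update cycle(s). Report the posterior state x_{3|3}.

x_post = [2.7547, 3.7276]

step 1: x^-=[-1.6120, 2.7400]  P^-=[0.7448 0.1960; 0.1960 0.9400]  H_jac=[-0.2711 -0.1595]  S=[0.4156]  K=[-0.5611; -0.4886]  nu=[-2.2426]  x^+=[-0.3537, 3.8358]  P^+=[0.6140 0.0821; 0.0821 0.8408]
step 2: x^-=[0.4134, 3.8358]  P^-=[0.9104 0.2412; 0.2412 1.1008]  H_jac=[-0.2577 0.0278]  S=[0.3779]  K=[-0.6032; -0.0836]  nu=[-1.1834]  x^+=[1.1273, 3.9347]  P^+=[0.7729 0.2222; 0.2222 1.0981]
step 3: x^-=[1.9142, 3.9347]  P^-=[1.1357 0.4328; 0.4328 1.3581]  H_jac=[-0.2055 0.1000]  S=[0.3638]  K=[-0.5227; 0.1288]  nu=[-1.6080]  x^+=[2.7547, 3.7276]  P^+=[1.0363 0.4573; 0.4573 1.3521]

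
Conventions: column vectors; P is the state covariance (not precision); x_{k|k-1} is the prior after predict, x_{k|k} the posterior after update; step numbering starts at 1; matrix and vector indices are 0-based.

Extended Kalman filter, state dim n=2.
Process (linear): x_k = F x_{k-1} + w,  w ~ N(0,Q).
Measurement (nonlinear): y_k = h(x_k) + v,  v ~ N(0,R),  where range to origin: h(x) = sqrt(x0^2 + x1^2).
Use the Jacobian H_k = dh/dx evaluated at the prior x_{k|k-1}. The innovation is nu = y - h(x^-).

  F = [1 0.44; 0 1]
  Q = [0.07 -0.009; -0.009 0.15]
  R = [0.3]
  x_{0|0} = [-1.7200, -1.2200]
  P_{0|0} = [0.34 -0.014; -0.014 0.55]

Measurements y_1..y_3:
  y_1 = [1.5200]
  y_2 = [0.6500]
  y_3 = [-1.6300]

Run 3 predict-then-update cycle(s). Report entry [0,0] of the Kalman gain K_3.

K[0,0] = -0.4950

step 1: x^-=[-2.2568, -1.2200]  P^-=[0.5042 0.2190; 0.2190 0.7000]  H_jac=[-0.8797 -0.4755]  S=[1.0317]  K=[-0.5308; -0.5094]  nu=[-1.0455]  x^+=[-1.7018, -0.6874]  P^+=[0.2134 -0.0600; -0.0600 0.4323]
step 2: x^-=[-2.0043, -0.6874]  P^-=[0.3144 0.1212; 0.1212 0.5823]  H_jac=[-0.9459 -0.3244]  S=[0.7170]  K=[-0.4696; -0.4234]  nu=[-1.4689]  x^+=[-1.3145, -0.0655]  P^+=[0.1563 -0.0213; -0.0213 0.4537]
step 3: x^-=[-1.3433, -0.0655]  P^-=[0.2953 0.1693; 0.1693 0.6037]  H_jac=[-0.9988 -0.0487]  S=[0.6125]  K=[-0.4950; -0.3241]  nu=[-2.9749]  x^+=[0.1294, 0.8986]  P^+=[0.1452 0.0711; 0.0711 0.5394]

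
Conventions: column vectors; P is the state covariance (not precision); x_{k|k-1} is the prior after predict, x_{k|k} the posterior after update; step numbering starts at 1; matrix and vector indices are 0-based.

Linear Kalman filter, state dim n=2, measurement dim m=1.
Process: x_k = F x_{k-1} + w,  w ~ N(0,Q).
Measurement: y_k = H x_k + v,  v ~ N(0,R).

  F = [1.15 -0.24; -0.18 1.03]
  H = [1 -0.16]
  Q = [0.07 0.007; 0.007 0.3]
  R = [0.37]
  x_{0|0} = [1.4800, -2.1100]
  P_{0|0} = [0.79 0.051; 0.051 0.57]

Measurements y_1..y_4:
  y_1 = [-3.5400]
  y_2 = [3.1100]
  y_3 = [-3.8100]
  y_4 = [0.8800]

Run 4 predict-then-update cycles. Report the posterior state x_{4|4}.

step 1: x^-=[2.2084, -2.4397]  P^-=[1.1195 -0.2348; -0.2348 0.9114]  S=[1.5879]  K=[0.7286; -0.2397]  nu=[-6.1388]  x^+=[-2.2645, -0.9682]  P^+=[0.2764 0.0425; 0.0425 0.8202]
step 2: x^-=[-2.3718, -0.5896]  P^-=[0.4593 -0.2007; -0.2007 1.1633]  S=[0.9233]  K=[0.5322; -0.4190]  nu=[5.3875]  x^+=[0.4956, -2.8469]  P^+=[0.1978 0.0052; 0.0052 1.0012]
step 3: x^-=[1.2532, -3.0216]  P^-=[0.3863 -0.2751; -0.2751 1.3667]  S=[0.8794]  K=[0.4894; -0.5615]  nu=[-5.5466]  x^+=[-1.4614, 0.0928]  P^+=[0.1757 -0.0334; -0.0334 1.0894]
step 4: x^-=[-1.7028, 0.3587]  P^-=[0.3836 -0.3397; -0.3397 1.4739]  S=[0.9001]  K=[0.4866; -0.6395]  nu=[2.6402]  x^+=[-0.4181, -1.3297]  P^+=[0.1705 -0.0597; -0.0597 1.1058]

x_post = [-0.4181, -1.3297]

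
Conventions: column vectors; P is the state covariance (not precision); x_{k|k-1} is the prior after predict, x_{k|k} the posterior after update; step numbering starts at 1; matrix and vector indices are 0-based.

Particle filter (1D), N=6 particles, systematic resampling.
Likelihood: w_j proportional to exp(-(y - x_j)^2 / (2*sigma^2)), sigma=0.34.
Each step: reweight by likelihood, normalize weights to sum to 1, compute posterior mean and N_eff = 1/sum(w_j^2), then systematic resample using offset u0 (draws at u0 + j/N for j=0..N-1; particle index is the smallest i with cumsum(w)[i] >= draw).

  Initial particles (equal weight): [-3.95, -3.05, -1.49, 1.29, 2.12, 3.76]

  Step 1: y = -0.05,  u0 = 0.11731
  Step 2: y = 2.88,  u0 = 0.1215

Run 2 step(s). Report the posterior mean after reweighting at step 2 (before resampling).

step 1: w=[0.0000, 0.0000, 0.2310, 0.7690, 0.0000, 0.0000]  mean=0.6477  Neff=1.5512  idx=[2, 3, 3, 3, 3, 3]
step 2: w=[0.0000, 0.2000, 0.2000, 0.2000, 0.2000, 0.2000]  mean=1.2900  Neff=5.0000  idx=[1, 2, 3, 4, 4, 5]

post_mean = 1.2900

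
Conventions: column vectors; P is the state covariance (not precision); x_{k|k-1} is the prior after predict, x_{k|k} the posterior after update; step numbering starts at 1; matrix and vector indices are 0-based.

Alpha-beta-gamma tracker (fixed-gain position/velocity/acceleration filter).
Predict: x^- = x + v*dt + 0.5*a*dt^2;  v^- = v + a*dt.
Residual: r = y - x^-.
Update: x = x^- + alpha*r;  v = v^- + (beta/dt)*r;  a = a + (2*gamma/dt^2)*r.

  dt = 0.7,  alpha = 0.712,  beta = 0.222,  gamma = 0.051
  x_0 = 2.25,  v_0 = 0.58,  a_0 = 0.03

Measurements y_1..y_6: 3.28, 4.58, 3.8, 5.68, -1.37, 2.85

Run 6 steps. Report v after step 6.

step 1: x_pred=2.6634  r=0.6166  x^+=3.1024  v^+=0.7966  a^+=0.1584
step 2: x_pred=3.6988  r=0.8812  x^+=4.3262  v^+=1.1869  a^+=0.3418
step 3: x_pred=5.2408  r=-1.4408  x^+=4.2149  v^+=0.9692  a^+=0.0419
step 4: x_pred=4.9037  r=0.7763  x^+=5.4564  v^+=1.2447  a^+=0.2035
step 5: x_pred=6.3776  r=-7.7476  x^+=0.8613  v^+=-1.0699  a^+=-1.4093
step 6: x_pred=-0.2329  r=3.0829  x^+=1.9621  v^+=-1.0787  a^+=-0.7675

v_post = -1.0787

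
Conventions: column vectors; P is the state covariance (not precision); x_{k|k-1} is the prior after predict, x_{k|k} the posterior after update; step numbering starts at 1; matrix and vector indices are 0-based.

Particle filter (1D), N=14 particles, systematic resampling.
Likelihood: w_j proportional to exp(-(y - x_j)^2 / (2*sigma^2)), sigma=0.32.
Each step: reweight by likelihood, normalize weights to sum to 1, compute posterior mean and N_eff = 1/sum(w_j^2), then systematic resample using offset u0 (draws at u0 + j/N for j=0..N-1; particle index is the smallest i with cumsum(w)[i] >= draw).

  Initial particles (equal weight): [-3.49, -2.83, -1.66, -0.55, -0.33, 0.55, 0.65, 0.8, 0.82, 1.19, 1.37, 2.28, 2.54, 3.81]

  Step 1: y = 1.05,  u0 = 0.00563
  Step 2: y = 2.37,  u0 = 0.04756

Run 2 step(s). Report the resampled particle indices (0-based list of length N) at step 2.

step 1: w=[0.0000, 0.0000, 0.0000, 0.0000, 0.0000, 0.0781, 0.1212, 0.1951, 0.2044, 0.2405, 0.1605, 0.0002, 0.0000, 0.0000]  mean=0.9519  Neff=5.4276  idx=[5, 5, 6, 7, 7, 7, 8, 8, 8, 9, 9, 9, 10, 10]
step 2: w=[0.0000, 0.0000, 0.0000, 0.0003, 0.0003, 0.0003, 0.0004, 0.0004, 0.0004, 0.0601, 0.0601, 0.0601, 0.4086, 0.4086]  mean=1.3362  Neff=2.9001  idx=[9, 10, 12, 12, 12, 12, 12, 12, 13, 13, 13, 13, 13, 13]

resampled_idx = [9, 10, 12, 12, 12, 12, 12, 12, 13, 13, 13, 13, 13, 13]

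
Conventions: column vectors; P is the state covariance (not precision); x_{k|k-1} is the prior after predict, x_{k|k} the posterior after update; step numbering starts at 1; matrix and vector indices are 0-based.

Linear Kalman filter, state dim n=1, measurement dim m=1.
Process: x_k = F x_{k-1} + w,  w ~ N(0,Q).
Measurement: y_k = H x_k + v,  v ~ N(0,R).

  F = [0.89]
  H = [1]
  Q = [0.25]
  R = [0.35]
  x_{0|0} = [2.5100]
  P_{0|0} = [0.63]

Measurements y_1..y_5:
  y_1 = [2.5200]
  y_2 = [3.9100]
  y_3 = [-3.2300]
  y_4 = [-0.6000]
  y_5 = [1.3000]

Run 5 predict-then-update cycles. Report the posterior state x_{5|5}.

step 1: x^-=[2.2339]  P^-=[0.7490]  S=[1.0990]  K=[0.6815]  nu=[0.2861]  x^+=[2.4289]  P^+=[0.2385]
step 2: x^-=[2.1617]  P^-=[0.4389]  S=[0.7889]  K=[0.5564]  nu=[1.7483]  x^+=[3.1344]  P^+=[0.1947]
step 3: x^-=[2.7896]  P^-=[0.4042]  S=[0.7542]  K=[0.5360]  nu=[-6.0196]  x^+=[-0.4367]  P^+=[0.1876]
step 4: x^-=[-0.3886]  P^-=[0.3986]  S=[0.7486]  K=[0.5325]  nu=[-0.2114]  x^+=[-0.5012]  P^+=[0.1864]
step 5: x^-=[-0.4460]  P^-=[0.3976]  S=[0.7476]  K=[0.5318]  nu=[1.7460]  x^+=[0.4826]  P^+=[0.1861]

x_post = [0.4826]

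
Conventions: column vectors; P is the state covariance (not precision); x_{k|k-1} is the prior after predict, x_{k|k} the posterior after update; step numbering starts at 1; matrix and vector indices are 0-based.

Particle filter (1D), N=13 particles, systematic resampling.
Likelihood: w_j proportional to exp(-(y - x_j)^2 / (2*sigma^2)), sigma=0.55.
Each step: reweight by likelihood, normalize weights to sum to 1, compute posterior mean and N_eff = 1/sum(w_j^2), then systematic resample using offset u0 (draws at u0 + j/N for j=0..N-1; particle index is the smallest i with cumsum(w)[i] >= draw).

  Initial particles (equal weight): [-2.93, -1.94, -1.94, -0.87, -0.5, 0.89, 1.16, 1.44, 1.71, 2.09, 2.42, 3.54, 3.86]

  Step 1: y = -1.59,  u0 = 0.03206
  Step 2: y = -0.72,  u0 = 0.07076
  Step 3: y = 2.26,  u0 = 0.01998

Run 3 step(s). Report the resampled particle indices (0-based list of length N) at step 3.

resampled_idx = [6, 9, 9, 9, 10, 10, 10, 11, 11, 11, 12, 12, 12]

step 1: w=[0.0229, 0.3630, 0.3630, 0.1887, 0.0624, 0.0000, 0.0000, 0.0000, 0.0000, 0.0000, 0.0000, 0.0000, 0.0000]  mean=-1.6709  Neff=3.2938  idx=[1, 1, 1, 1, 1, 2, 2, 2, 2, 2, 3, 3, 4]
step 2: w=[0.0231, 0.0231, 0.0231, 0.0231, 0.0231, 0.0231, 0.0231, 0.0231, 0.0231, 0.0231, 0.2601, 0.2601, 0.2492]  mean=-1.0245  Neff=4.9328  idx=[3, 6, 9, 10, 10, 10, 11, 11, 11, 12, 12, 12, 12]
step 3: w=[0.0000, 0.0000, 0.0000, 0.0065, 0.0065, 0.0065, 0.0065, 0.0065, 0.0065, 0.2402, 0.2402, 0.2402, 0.2402]  mean=-0.5145  Neff=4.3290  idx=[6, 9, 9, 9, 10, 10, 10, 11, 11, 11, 12, 12, 12]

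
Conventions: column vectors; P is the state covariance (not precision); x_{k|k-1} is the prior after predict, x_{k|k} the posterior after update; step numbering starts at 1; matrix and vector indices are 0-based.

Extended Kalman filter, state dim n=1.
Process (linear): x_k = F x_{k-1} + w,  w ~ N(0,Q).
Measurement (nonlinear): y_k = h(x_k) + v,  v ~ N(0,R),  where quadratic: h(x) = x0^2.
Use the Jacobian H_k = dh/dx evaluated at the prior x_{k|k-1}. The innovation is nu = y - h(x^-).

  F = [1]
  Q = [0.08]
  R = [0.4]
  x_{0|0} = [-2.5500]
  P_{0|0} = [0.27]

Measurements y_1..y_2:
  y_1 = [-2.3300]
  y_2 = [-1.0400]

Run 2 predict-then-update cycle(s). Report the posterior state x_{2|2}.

x_post = [-0.4493]

step 1: x^-=[-2.5500]  P^-=[0.3500]  H_jac=[-5.1000]  S=[9.5035]  K=[-0.1878]  nu=[-8.8325]  x^+=[-0.8910]  P^+=[0.0147]
step 2: x^-=[-0.8910]  P^-=[0.0947]  H_jac=[-1.7821]  S=[0.7008]  K=[-0.2409]  nu=[-1.8339]  x^+=[-0.4493]  P^+=[0.0541]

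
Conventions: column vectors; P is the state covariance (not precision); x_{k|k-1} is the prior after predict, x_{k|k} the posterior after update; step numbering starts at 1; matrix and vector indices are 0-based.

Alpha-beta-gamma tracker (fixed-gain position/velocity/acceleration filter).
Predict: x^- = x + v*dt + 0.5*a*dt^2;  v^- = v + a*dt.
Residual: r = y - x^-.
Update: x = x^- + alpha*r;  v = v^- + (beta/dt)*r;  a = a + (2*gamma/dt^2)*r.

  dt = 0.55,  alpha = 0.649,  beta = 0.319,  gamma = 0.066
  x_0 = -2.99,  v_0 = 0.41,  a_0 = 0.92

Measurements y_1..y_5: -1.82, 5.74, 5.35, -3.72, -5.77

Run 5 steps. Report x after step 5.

step 1: x_pred=-2.6254  r=0.8054  x^+=-2.1027  v^+=1.3831  a^+=1.2714
step 2: x_pred=-1.1497  r=6.8897  x^+=3.3217  v^+=6.0784  a^+=4.2778
step 3: x_pred=7.3119  r=-1.9619  x^+=6.0386  v^+=7.2933  a^+=3.4217
step 4: x_pred=10.5675  r=-14.2875  x^+=1.2949  v^+=0.8885  a^+=-2.8128
step 5: x_pred=1.3582  r=-7.1282  x^+=-3.2680  v^+=-4.7928  a^+=-5.9233

x_post = -3.2680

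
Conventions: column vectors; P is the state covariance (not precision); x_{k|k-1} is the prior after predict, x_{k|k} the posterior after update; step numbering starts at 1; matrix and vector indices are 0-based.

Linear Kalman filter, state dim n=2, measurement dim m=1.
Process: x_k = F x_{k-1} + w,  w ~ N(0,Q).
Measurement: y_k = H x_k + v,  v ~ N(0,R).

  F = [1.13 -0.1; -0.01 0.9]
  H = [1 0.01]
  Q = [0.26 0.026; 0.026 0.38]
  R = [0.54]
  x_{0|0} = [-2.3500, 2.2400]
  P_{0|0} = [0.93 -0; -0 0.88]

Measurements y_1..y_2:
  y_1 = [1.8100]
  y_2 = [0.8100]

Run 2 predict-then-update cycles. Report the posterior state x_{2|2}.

x_post = [0.6338, 1.6927]

step 1: x^-=[-2.8795, 2.0395]  P^-=[1.4563 -0.0637; -0.0637 1.0929]  S=[1.9952]  K=[0.7296; -0.0265]  nu=[4.6691]  x^+=[0.5271, 1.9160]  P^+=[0.3942 -0.0252; -0.0252 1.0915]
step 2: x^-=[0.4040, 1.7191]  P^-=[0.7800 -0.1023; -0.1023 1.2646]  S=[1.3181]  K=[0.5910; -0.0681]  nu=[0.3888]  x^+=[0.6338, 1.6927]  P^+=[0.3196 -0.0493; -0.0493 1.2585]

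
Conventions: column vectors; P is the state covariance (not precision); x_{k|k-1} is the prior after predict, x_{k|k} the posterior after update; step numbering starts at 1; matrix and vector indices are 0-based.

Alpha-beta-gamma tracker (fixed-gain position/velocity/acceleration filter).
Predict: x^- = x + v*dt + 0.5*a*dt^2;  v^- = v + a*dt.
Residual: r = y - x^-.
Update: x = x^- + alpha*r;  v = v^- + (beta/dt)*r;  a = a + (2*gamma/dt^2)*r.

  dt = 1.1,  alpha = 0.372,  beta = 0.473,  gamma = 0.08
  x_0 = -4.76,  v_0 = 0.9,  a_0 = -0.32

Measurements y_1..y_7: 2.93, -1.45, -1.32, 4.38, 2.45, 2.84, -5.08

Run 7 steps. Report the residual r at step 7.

resid = -7.1694

step 1: x_pred=-3.9636  r=6.8936  x^+=-1.3992  v^+=3.5122  a^+=0.5916
step 2: x_pred=2.8222  r=-4.2722  x^+=1.2329  v^+=2.3259  a^+=0.0266
step 3: x_pred=3.8076  r=-5.1276  x^+=1.9001  v^+=0.1504  a^+=-0.6514
step 4: x_pred=1.6714  r=2.7086  x^+=2.6790  v^+=0.5985  a^+=-0.2932
step 5: x_pred=3.1600  r=-0.7100  x^+=2.8959  v^+=-0.0293  a^+=-0.3871
step 6: x_pred=2.6294  r=0.2106  x^+=2.7078  v^+=-0.3646  a^+=-0.3593
step 7: x_pred=2.0894  r=-7.1694  x^+=-0.5776  v^+=-3.8426  a^+=-1.3073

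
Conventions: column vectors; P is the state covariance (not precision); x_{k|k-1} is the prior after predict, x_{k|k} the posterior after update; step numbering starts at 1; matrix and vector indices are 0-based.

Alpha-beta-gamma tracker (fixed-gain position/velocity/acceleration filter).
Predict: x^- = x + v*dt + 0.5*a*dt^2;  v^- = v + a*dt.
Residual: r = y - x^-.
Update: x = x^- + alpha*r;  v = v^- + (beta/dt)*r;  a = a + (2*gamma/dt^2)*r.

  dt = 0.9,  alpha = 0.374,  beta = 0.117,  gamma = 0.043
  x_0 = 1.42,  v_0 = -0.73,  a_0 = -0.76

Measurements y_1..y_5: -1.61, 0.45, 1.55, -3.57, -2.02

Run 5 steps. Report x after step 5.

step 1: x_pred=0.4552  r=-2.0652  x^+=-0.3172  v^+=-1.6825  a^+=-0.9793
step 2: x_pred=-2.2280  r=2.6780  x^+=-1.2264  v^+=-2.2157  a^+=-0.6949
step 3: x_pred=-3.5020  r=5.0520  x^+=-1.6125  v^+=-2.1844  a^+=-0.1586
step 4: x_pred=-3.6427  r=0.0727  x^+=-3.6155  v^+=-2.3176  a^+=-0.1508
step 5: x_pred=-5.7624  r=3.7424  x^+=-4.3628  v^+=-1.9668  a^+=0.2465

x_post = -4.3628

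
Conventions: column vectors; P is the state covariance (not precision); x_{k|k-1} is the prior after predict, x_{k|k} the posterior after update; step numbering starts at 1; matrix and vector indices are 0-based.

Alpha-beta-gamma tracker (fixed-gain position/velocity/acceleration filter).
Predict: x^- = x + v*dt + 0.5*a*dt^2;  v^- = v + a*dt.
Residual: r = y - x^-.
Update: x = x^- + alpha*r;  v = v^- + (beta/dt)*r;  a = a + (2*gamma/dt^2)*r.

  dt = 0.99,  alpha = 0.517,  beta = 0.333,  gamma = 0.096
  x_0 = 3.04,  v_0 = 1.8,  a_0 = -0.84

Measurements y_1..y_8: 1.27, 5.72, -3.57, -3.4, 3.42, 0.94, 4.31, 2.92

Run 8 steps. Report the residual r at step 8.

resid = -4.2364

step 1: x_pred=4.4104  r=-3.1404  x^+=2.7868  v^+=-0.0879  a^+=-1.4552
step 2: x_pred=1.9867  r=3.7333  x^+=3.9168  v^+=-0.2728  a^+=-0.7238
step 3: x_pred=3.2920  r=-6.8620  x^+=-0.2556  v^+=-3.2975  a^+=-2.0681
step 4: x_pred=-4.5336  r=1.1336  x^+=-3.9476  v^+=-4.9636  a^+=-1.8460
step 5: x_pred=-9.7662  r=13.1862  x^+=-2.9489  v^+=-2.3558  a^+=0.7371
step 6: x_pred=-4.9199  r=5.8599  x^+=-1.8904  v^+=0.3450  a^+=1.8851
step 7: x_pred=-0.6250  r=4.9350  x^+=1.9264  v^+=3.8712  a^+=2.8518
step 8: x_pred=7.1564  r=-4.2364  x^+=4.9662  v^+=5.2695  a^+=2.0219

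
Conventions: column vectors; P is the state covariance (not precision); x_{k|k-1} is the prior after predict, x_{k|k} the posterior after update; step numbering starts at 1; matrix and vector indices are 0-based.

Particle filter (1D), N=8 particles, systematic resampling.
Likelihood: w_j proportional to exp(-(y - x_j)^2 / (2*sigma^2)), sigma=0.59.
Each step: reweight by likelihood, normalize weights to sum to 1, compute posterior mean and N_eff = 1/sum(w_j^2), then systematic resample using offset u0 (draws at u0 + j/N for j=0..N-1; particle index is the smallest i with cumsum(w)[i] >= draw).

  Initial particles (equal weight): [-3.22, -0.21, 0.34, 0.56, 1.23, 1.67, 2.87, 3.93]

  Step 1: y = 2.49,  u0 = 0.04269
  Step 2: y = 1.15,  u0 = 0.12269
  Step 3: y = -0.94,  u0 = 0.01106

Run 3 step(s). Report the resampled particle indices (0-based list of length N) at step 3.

resampled_idx = [0, 0, 0, 1, 1, 2, 2, 2]

step 1: w=[0.0000, 0.0000, 0.0010, 0.0035, 0.0756, 0.2814, 0.6009, 0.0376]  mean=2.4375  Neff=2.2353  idx=[4, 5, 5, 6, 6, 6, 6, 6]
step 2: w=[0.4097, 0.2804, 0.2804, 0.0059, 0.0059, 0.0059, 0.0059, 0.0059]  mean=1.5251  Neff=3.0744  idx=[0, 0, 0, 1, 1, 2, 2, 7]
step 3: w=[0.3130, 0.3130, 0.3130, 0.0153, 0.0153, 0.0153, 0.0153, 0.0000]  mean=1.2569  Neff=3.3920  idx=[0, 0, 0, 1, 1, 2, 2, 2]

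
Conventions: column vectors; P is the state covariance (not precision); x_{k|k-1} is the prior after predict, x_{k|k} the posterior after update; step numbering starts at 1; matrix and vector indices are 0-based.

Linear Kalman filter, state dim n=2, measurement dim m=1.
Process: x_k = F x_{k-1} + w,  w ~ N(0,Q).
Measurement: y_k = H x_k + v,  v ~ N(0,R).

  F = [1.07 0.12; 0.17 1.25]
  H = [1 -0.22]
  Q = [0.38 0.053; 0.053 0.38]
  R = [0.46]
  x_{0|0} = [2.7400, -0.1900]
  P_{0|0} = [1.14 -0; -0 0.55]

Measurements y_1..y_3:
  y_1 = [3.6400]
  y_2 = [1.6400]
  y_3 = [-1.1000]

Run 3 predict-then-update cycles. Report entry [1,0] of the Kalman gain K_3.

K[1,0] = 0.2881

step 1: x^-=[2.9090, 0.2283]  P^-=[1.6931 0.3429; 0.3429 1.2723]  S=[2.0638]  K=[0.7838; 0.0305]  nu=[0.7812]  x^+=[3.5213, 0.2521]  P^+=[0.4251 0.2935; 0.2935 1.2704]
step 2: x^-=[3.7981, 0.9138]  P^-=[0.9604 0.7195; 0.7195 2.5020]  S=[1.2249]  K=[0.6548; 0.1380]  nu=[-1.9571]  x^+=[2.5166, 0.6438]  P^+=[0.4352 0.6088; 0.6088 2.4787]
step 3: x^-=[2.7700, 1.2325]  P^-=[1.0702 1.3306; 1.3306 4.5243]  S=[1.1637]  K=[0.6681; 0.2881]  nu=[-3.5988]  x^+=[0.3656, 0.1956]  P^+=[0.5508 1.1066; 1.1066 4.4277]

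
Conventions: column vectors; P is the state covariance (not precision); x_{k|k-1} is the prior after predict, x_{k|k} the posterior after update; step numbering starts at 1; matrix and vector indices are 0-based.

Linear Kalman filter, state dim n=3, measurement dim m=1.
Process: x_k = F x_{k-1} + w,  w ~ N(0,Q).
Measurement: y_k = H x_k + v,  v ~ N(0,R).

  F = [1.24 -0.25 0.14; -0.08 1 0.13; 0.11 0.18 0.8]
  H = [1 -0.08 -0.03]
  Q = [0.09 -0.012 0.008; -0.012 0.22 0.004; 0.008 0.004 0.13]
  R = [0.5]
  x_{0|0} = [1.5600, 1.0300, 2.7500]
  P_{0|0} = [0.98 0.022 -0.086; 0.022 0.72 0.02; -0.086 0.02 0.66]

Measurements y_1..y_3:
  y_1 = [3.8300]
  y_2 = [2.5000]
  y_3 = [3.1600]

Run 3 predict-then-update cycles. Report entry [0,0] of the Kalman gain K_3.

step 1: x^-=[2.0619, 1.2627, 2.5570]  P^-=[1.6099 -0.2602 0.0974; -0.2602 0.9609 0.2165; 0.0974 0.2165 0.5791]  S=[2.1534]  K=[0.7559; -0.1596; 0.0291]  nu=[1.9458]  x^+=[3.5328, 0.9522, 2.6136]  P^+=[0.3794 -0.0005 0.0500; -0.0005 0.9061 0.2265; 0.0500 0.2265 0.5773]
step 2: x^-=[4.5085, 1.0094, 2.6509]  P^-=[0.7432 -0.2344 0.0943; -0.2344 1.1962 0.4077; 0.0943 0.4077 0.6074]  S=[1.2852]  K=[0.5906; -0.2664; 0.0338]  nu=[-1.8482]  x^+=[3.4169, 1.5017, 2.5884]  P^+=[0.2948 -0.0322 0.0686; -0.0322 1.1050 0.4193; 0.0686 0.4193 0.6059]
step 3: x^-=[4.2238, 1.5649, 2.7169]  P^-=[0.6387 -0.2917 0.0559; -0.2917 1.4498 0.6021; 0.0559 0.6021 0.6887]  S=[1.1948]  K=[0.5527; -0.3563; -0.0108]  nu=[-0.8571]  x^+=[3.7501, 1.8703, 2.7262]  P^+=[0.2737 -0.0564 0.0630; -0.0564 1.2981 0.5975; 0.0630 0.5975 0.6886]

K[0,0] = 0.5527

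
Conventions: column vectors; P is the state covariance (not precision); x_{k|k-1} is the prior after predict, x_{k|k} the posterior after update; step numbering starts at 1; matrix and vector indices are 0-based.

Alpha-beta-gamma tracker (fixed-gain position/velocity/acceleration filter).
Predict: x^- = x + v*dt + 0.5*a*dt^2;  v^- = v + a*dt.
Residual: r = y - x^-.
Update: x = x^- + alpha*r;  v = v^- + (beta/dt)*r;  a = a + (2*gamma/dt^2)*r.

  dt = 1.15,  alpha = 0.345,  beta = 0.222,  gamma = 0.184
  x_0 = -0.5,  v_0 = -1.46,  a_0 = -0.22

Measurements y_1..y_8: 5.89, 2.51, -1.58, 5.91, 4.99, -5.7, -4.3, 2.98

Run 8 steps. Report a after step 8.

a_post = 0.1746

step 1: x_pred=-2.3245  r=8.2145  x^+=0.5095  v^+=-0.1272  a^+=2.0658
step 2: x_pred=1.7292  r=0.7808  x^+=1.9986  v^+=2.3991  a^+=2.2830
step 3: x_pred=6.2672  r=-7.8472  x^+=3.5599  v^+=3.5098  a^+=0.0995
step 4: x_pred=7.6619  r=-1.7519  x^+=7.0575  v^+=3.2860  a^+=-0.3880
step 5: x_pred=10.5798  r=-5.5898  x^+=8.6513  v^+=1.7607  a^+=-1.9434
step 6: x_pred=9.3910  r=-15.0910  x^+=4.1846  v^+=-3.3875  a^+=-6.1427
step 7: x_pred=-3.7729  r=-0.5271  x^+=-3.9547  v^+=-10.5533  a^+=-6.2893
step 8: x_pred=-20.2499  r=23.2299  x^+=-12.2356  v^+=-13.3017  a^+=0.1746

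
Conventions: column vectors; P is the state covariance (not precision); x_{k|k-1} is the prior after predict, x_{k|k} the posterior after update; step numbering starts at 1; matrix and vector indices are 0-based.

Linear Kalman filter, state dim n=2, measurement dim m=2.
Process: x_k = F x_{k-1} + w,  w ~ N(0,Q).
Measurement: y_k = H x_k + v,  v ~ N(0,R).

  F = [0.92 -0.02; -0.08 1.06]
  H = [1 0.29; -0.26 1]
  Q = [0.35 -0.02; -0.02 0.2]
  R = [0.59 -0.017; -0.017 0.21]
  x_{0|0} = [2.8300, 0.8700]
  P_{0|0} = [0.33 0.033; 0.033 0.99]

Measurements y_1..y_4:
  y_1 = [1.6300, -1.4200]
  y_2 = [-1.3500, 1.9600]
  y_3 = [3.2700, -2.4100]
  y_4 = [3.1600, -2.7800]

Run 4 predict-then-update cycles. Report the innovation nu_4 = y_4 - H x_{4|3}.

innov = [1.5159, -1.3213]

step 1: x^-=[2.5862, 0.6958]  P^-=[0.6285 -0.0330; -0.0330 1.3089]  S=[1.3094 0.1686; 0.1686 1.5785]  K=[0.4955 -0.1774; 0.1594 0.8176]  nu=[-1.1580, -1.4434]  x^+=[2.2684, -0.6688]  P^+=[0.2870 0.0289; 0.0289 0.1765]
step 2: x^-=[2.1003, -0.8904]  P^-=[0.5919 -0.0166; -0.0166 0.3953]  S=[1.2055 -0.0716; -0.0716 0.6539]  K=[0.4746 -0.2088; 0.1184 0.6240]  nu=[-3.1921, 3.3965]  x^+=[-0.1237, 0.8512]  P^+=[0.2777 0.0203; 0.0203 0.1343]
step 3: x^-=[-0.1308, 0.9121]  P^-=[0.5843 -0.0235; -0.0235 0.3492]  S=[1.1901 -0.0893; -0.0893 0.6109]  K=[0.4689 -0.2185; 0.1103 0.5978]  nu=[3.1363, -3.3561]  x^+=[2.0731, -0.7482]  P^+=[0.2752 0.0177; 0.0177 0.1283]
step 4: x^-=[1.9222, -0.9589]  P^-=[0.5823 -0.0257; -0.0257 0.3429]  S=[1.1863 -0.0927; -0.0927 0.6056]  K=[0.4674 -0.2209; 0.1086 0.5938]  nu=[1.5159, -1.3213]  x^+=[2.9225, -1.5790]  P^+=[0.2745 0.0171; 0.0171 0.1273]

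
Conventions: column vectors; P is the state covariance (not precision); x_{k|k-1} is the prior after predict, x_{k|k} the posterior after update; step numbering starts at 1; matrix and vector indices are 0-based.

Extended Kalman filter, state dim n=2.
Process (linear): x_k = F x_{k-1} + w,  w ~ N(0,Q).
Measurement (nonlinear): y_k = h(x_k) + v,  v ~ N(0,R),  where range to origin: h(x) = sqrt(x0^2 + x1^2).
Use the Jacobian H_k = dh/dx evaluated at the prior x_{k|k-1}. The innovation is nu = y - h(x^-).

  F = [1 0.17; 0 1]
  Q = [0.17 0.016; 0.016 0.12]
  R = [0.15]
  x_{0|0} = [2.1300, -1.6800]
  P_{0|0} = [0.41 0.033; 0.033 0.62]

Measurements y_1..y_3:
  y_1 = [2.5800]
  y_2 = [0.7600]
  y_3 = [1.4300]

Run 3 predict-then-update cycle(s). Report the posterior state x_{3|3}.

step 1: x^-=[1.8444, -1.6800]  P^-=[0.6091 0.1544; 0.1544 0.7400]  H_jac=[0.7393 -0.6734]  S=[0.6647]  K=[0.5210; -0.5779]  nu=[0.0852]  x^+=[1.8888, -1.7292]  P^+=[0.4287 0.3546; 0.3546 0.5180]
step 2: x^-=[1.5948, -1.7292]  P^-=[0.7342 0.4586; 0.4586 0.6380]  H_jac=[0.6780 -0.7351]  S=[0.3751]  K=[0.4282; -0.4214]  nu=[-1.5924]  x^+=[0.9129, -1.0582]  P^+=[0.6654 0.5263; 0.5263 0.5714]
step 3: x^-=[0.7330, -1.0582]  P^-=[1.0309 0.6394; 0.6394 0.6914]  H_jac=[0.5694 -0.8220]  S=[0.3528]  K=[0.1739; -0.5789]  nu=[0.1427]  x^+=[0.7578, -1.1408]  P^+=[1.0202 0.6750; 0.6750 0.5732]

x_post = [0.7578, -1.1408]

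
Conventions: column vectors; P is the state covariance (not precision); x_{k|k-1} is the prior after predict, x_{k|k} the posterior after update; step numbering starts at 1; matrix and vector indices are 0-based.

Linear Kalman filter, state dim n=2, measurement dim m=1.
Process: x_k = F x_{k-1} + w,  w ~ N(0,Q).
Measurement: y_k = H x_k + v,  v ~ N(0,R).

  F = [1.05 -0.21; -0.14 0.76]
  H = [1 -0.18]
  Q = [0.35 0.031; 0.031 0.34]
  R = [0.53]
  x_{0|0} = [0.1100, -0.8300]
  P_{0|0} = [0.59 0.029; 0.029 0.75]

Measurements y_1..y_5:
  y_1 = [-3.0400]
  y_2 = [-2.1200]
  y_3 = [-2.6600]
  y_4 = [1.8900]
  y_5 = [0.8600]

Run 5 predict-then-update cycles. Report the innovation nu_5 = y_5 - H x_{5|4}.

innov = [0.8757]

step 1: x^-=[0.2898, -0.6462]  P^-=[1.0208 -0.1514; -0.1514 0.7786]  S=[1.6305]  K=[0.6428; -0.1788]  nu=[-3.4461]  x^+=[-1.9252, -0.0299]  P^+=[0.3471 0.0360; 0.0360 0.7264]
step 2: x^-=[-2.0152, 0.2468]  P^-=[0.7489 -0.1062; -0.1062 0.7587]  S=[1.3417]  K=[0.5724; -0.1809]  nu=[-0.0604]  x^+=[-2.0498, 0.2577]  P^+=[0.3093 0.0328; 0.0328 0.7148]
step 3: x^-=[-2.2064, 0.4828]  P^-=[0.7080 -0.1014; -0.1014 0.7520]  S=[1.2989]  K=[0.5592; -0.1823]  nu=[-0.3667]  x^+=[-2.4114, 0.5497]  P^+=[0.3019 0.0310; 0.0310 0.7088]
step 4: x^-=[-2.6474, 0.7554]  P^-=[0.7005 -0.1009; -0.1009 0.7487]  S=[1.2911]  K=[0.5566; -0.1825]  nu=[4.6734]  x^+=[-0.0461, -0.0977]  P^+=[0.3005 0.0303; 0.0303 0.7057]
step 5: x^-=[-0.0279, -0.0678]  P^-=[0.6990 -0.1007; -0.1007 0.7471]  S=[1.2895]  K=[0.5562; -0.1824]  nu=[0.8757]  x^+=[0.4591, -0.2275]  P^+=[0.3002 0.0301; 0.0301 0.7042]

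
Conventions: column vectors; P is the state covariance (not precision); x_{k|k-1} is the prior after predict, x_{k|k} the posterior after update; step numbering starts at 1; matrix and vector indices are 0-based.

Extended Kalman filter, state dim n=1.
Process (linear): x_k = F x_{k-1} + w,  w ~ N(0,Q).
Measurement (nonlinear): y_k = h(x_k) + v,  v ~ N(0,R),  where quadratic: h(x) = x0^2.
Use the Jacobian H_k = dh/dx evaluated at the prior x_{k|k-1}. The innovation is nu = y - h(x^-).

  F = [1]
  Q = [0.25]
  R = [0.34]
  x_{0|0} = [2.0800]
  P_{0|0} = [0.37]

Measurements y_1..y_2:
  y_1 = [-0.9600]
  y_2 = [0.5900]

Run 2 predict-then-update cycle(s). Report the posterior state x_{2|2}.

step 1: x^-=[2.0800]  P^-=[0.6200]  H_jac=[4.1600]  S=[11.0695]  K=[0.2330]  nu=[-5.2864]  x^+=[0.8483]  P^+=[0.0190]
step 2: x^-=[0.8483]  P^-=[0.2690]  H_jac=[1.6965]  S=[1.1144]  K=[0.4096]  nu=[-0.1295]  x^+=[0.7952]  P^+=[0.0821]

x_post = [0.7952]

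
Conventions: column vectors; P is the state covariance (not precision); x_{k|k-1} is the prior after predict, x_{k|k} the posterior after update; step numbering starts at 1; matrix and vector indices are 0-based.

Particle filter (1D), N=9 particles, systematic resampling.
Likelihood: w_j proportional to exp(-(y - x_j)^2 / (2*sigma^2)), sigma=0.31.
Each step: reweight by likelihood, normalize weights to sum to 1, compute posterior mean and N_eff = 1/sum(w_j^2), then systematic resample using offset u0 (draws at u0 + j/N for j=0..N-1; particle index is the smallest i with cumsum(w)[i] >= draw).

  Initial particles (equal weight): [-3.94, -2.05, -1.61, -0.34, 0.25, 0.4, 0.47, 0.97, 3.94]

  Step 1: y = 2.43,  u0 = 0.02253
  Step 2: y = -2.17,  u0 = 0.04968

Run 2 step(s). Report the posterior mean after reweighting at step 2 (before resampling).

post_mean = 0.9700

step 1: w=[0.0000, 0.0000, 0.0000, 0.0000, 0.0000, 0.0000, 0.0001, 0.6840, 0.3159]  mean=1.9081  Neff=1.7617  idx=[7, 7, 7, 7, 7, 7, 8, 8, 8]
step 2: w=[0.1667, 0.1667, 0.1667, 0.1667, 0.1667, 0.1667, 0.0000, 0.0000, 0.0000]  mean=0.9700  Neff=6.0000  idx=[0, 0, 1, 2, 2, 3, 4, 4, 5]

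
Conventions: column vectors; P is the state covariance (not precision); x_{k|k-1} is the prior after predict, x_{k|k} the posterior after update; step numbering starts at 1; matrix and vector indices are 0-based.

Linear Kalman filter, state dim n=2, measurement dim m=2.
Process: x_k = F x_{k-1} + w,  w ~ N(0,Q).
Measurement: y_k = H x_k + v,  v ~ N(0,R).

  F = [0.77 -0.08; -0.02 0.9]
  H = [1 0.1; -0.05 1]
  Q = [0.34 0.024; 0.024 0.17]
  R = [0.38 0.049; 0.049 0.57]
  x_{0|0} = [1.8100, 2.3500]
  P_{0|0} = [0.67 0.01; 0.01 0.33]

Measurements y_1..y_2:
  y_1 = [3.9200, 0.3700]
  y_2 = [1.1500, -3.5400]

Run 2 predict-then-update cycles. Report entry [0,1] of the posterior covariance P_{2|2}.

step 1: x^-=[1.2057, 2.0788]  P^-=[0.7381 -0.0031; -0.0031 0.4372]  S=[1.1219 0.0527; 0.0527 1.0094]  K=[0.6611 -0.0742; 0.0159 0.4325]  nu=[2.5064, -1.6485]  x^+=[2.9851, 1.4056]  P^+=[0.2474 0.0025; 0.0025 0.2474]
step 2: x^-=[2.1861, 1.2054]  P^-=[0.4879 0.0041; 0.0041 0.3704]  S=[0.8725 0.0657; 0.0657 0.9412]  K=[0.5643 -0.0610; 0.0176 0.3921]  nu=[-1.1566, -4.6360]  x^+=[1.8160, -0.6328]  P^+=[0.2111 0.0035; 0.0035 0.2245]

P_post[0,1] = 0.0035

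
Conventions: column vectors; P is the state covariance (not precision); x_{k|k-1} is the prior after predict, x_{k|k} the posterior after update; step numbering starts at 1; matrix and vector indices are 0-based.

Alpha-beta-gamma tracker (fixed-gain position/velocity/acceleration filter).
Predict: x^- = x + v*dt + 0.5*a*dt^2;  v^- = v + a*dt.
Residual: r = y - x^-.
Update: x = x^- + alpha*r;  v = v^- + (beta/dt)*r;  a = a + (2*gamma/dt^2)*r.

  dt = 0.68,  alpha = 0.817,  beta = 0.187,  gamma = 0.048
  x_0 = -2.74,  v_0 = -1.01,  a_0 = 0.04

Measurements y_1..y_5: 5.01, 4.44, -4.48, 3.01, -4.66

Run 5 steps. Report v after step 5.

v_post = -0.2177

step 1: x_pred=-3.4176  r=8.4276  x^+=3.4678  v^+=1.3348  a^+=1.7897
step 2: x_pred=4.7892  r=-0.3492  x^+=4.5039  v^+=2.4557  a^+=1.7172
step 3: x_pred=6.5708  r=-11.0508  x^+=-2.4577  v^+=0.5844  a^+=-0.5771
step 4: x_pred=-2.1937  r=5.2037  x^+=2.0577  v^+=1.6230  a^+=0.5032
step 5: x_pred=3.2777  r=-7.9377  x^+=-3.2074  v^+=-0.2177  a^+=-1.1447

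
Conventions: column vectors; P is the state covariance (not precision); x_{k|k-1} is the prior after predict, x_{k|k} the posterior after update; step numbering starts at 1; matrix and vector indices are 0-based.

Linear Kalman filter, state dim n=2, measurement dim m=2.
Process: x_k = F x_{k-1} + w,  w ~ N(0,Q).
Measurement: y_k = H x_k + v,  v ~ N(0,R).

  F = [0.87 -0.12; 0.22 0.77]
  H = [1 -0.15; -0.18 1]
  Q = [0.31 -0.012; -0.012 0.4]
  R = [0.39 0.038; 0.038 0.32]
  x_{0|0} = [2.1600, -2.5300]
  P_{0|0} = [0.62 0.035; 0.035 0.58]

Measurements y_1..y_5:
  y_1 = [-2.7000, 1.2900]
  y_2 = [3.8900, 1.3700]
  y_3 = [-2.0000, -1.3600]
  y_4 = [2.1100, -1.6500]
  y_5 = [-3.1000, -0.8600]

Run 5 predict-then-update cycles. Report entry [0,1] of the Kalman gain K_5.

K[0,1] = 0.0100

step 1: x^-=[2.1828, -1.4729]  P^-=[0.7803 0.0756; 0.0756 0.7857]  S=[1.1653 -0.1427; -0.1427 1.1038]  K=[0.6632 0.0270; 0.0502 0.7060]  nu=[-5.1037, 3.1558]  x^+=[-1.1168, 0.4990]  P^+=[0.2721 0.0828; 0.0828 0.2427]
step 2: x^-=[-1.0315, 0.1386]  P^-=[0.5022 0.0709; 0.0709 0.5851]  S=[0.8840 -0.0673; -0.0673 0.8959]  K=[0.5575 0.0202; 0.0298 0.6411]  nu=[4.9423, 1.0458]  x^+=[1.7450, 0.9562]  P^+=[0.2285 0.0688; 0.0688 0.2187]
step 3: x^-=[1.4034, 1.1201]  P^-=[0.4718 0.0558; 0.0558 0.5640]  S=[0.8577 -0.0742; -0.0742 0.8792]  K=[0.5413 0.0126; 0.0211 0.6319]  nu=[-3.2354, -2.2275]  x^+=[-0.3761, -0.3555]  P^+=[0.2213 0.0644; 0.0644 0.2146]
step 4: x^-=[-0.2845, -0.3565]  P^-=[0.4671 0.0520; 0.0520 0.5598]  S=[0.8541 -0.0767; -0.0767 0.8762]  K=[0.5387 0.0105; 0.0191 0.6299]  nu=[2.3410, -1.3447]  x^+=[0.9625, -1.1588]  P^+=[0.2200 0.0634; 0.0634 0.2137]
step 5: x^-=[0.9764, -0.6805]  P^-=[0.4664 0.0512; 0.0512 0.5588]  S=[0.8536 -0.0772; -0.0772 0.8755]  K=[0.5383 0.0100; 0.0187 0.6294]  nu=[-4.1785, -0.0037]  x^+=[-1.2728, -0.7610]  P^+=[0.2198 0.0632; 0.0632 0.2135]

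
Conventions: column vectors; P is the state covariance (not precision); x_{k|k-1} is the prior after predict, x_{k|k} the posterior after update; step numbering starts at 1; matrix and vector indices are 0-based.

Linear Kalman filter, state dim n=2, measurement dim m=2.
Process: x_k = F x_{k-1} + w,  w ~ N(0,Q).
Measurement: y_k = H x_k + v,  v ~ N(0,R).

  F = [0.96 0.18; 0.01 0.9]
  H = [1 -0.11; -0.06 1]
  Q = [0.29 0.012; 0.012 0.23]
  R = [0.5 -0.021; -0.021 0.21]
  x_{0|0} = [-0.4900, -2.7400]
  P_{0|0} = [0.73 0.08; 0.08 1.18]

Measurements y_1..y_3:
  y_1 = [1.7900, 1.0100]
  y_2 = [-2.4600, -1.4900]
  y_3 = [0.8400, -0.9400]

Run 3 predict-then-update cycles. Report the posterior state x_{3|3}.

x_post = [-0.1294, -0.8536]

step 1: x^-=[-0.9636, -2.4709]  P^-=[1.0286 0.2794; 0.2794 1.1873]  S=[1.4815 0.0680; 0.0680 1.3675]  K=[0.6678 0.1260; 0.0613 0.8529]  nu=[2.4818, 3.4231]  x^+=[1.1251, 0.6010]  P^+=[0.3348 0.0325; 0.0325 0.1798]
step 2: x^-=[1.1883, 0.5521]  P^-=[0.6156 0.0725; 0.0725 0.3762]  S=[1.1042 -0.0263; -0.0263 0.5798]  K=[0.5524 0.0864; 0.0435 0.6434]  nu=[-3.5875, -1.9709]  x^+=[-0.9637, -0.8721]  P^+=[0.2769 0.0232; 0.0232 0.1356]
step 3: x^-=[-1.0822, -0.7946]  P^-=[0.5576 0.0567; 0.0567 0.3403]  S=[1.0493 -0.0348; -0.0348 0.5455]  K=[0.5280 0.0763; 0.0389 0.6201]  nu=[1.8348, -0.2104]  x^+=[-0.1294, -0.8536]  P^+=[0.2647 0.0208; 0.0208 0.1306]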